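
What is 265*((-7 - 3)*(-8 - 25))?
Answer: 87450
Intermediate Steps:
265*((-7 - 3)*(-8 - 25)) = 265*(-10*(-33)) = 265*330 = 87450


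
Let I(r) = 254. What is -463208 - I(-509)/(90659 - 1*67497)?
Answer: -5364411975/11581 ≈ -4.6321e+5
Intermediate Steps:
-463208 - I(-509)/(90659 - 1*67497) = -463208 - 254/(90659 - 1*67497) = -463208 - 254/(90659 - 67497) = -463208 - 254/23162 = -463208 - 1*127/11581 = -463208 - 127/11581 = -5364411975/11581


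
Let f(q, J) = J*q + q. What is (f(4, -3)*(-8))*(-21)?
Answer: -1344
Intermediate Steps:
f(q, J) = q + J*q
(f(4, -3)*(-8))*(-21) = ((4*(1 - 3))*(-8))*(-21) = ((4*(-2))*(-8))*(-21) = -8*(-8)*(-21) = 64*(-21) = -1344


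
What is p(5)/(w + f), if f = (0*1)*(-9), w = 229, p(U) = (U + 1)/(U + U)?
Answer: 3/1145 ≈ 0.0026201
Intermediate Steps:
p(U) = (1 + U)/(2*U) (p(U) = (1 + U)/((2*U)) = (1 + U)*(1/(2*U)) = (1 + U)/(2*U))
f = 0 (f = 0*(-9) = 0)
p(5)/(w + f) = ((½)*(1 + 5)/5)/(229 + 0) = ((½)*(⅕)*6)/229 = (1/229)*(⅗) = 3/1145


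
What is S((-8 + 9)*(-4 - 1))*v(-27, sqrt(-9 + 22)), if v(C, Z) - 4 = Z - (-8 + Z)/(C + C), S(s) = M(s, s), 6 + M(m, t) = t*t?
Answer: 1976/27 + 1045*sqrt(13)/54 ≈ 142.96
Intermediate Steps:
M(m, t) = -6 + t**2 (M(m, t) = -6 + t*t = -6 + t**2)
S(s) = -6 + s**2
v(C, Z) = 4 + Z - (-8 + Z)/(2*C) (v(C, Z) = 4 + (Z - (-8 + Z)/(C + C)) = 4 + (Z - (-8 + Z)/(2*C)) = 4 + Z - (-8 + Z)/(2*C))
S((-8 + 9)*(-4 - 1))*v(-27, sqrt(-9 + 22)) = (-6 + ((-8 + 9)*(-4 - 1))**2)*((4 - sqrt(-9 + 22)/2 - 27*(4 + sqrt(-9 + 22)))/(-27)) = (-6 + (1*(-5))**2)*(-(4 - sqrt(13)/2 - 27*(4 + sqrt(13)))/27) = (-6 + (-5)**2)*(-(4 - sqrt(13)/2 + (-108 - 27*sqrt(13)))/27) = (-6 + 25)*(-(-104 - 55*sqrt(13)/2)/27) = 19*(104/27 + 55*sqrt(13)/54) = 1976/27 + 1045*sqrt(13)/54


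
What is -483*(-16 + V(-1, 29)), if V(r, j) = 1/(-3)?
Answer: 7889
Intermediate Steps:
V(r, j) = -⅓
-483*(-16 + V(-1, 29)) = -483*(-16 - ⅓) = -483*(-49/3) = 7889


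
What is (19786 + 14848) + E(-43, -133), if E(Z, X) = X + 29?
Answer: 34530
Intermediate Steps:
E(Z, X) = 29 + X
(19786 + 14848) + E(-43, -133) = (19786 + 14848) + (29 - 133) = 34634 - 104 = 34530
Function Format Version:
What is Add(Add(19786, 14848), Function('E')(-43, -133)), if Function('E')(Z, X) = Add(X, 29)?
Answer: 34530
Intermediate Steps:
Function('E')(Z, X) = Add(29, X)
Add(Add(19786, 14848), Function('E')(-43, -133)) = Add(Add(19786, 14848), Add(29, -133)) = Add(34634, -104) = 34530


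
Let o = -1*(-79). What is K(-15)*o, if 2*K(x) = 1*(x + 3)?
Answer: -474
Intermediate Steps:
o = 79
K(x) = 3/2 + x/2 (K(x) = (1*(x + 3))/2 = (1*(3 + x))/2 = (3 + x)/2 = 3/2 + x/2)
K(-15)*o = (3/2 + (½)*(-15))*79 = (3/2 - 15/2)*79 = -6*79 = -474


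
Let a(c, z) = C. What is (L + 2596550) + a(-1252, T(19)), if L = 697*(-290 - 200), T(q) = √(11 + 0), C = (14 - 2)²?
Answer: 2255164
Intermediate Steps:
C = 144 (C = 12² = 144)
T(q) = √11
a(c, z) = 144
L = -341530 (L = 697*(-490) = -341530)
(L + 2596550) + a(-1252, T(19)) = (-341530 + 2596550) + 144 = 2255020 + 144 = 2255164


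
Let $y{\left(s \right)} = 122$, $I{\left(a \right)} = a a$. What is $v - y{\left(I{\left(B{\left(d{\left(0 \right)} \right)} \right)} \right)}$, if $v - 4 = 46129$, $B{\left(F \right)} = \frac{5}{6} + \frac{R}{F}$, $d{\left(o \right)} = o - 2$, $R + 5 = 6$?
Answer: $46011$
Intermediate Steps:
$R = 1$ ($R = -5 + 6 = 1$)
$d{\left(o \right)} = -2 + o$
$B{\left(F \right)} = \frac{5}{6} + \frac{1}{F}$ ($B{\left(F \right)} = \frac{5}{6} + 1 \frac{1}{F} = 5 \cdot \frac{1}{6} + \frac{1}{F} = \frac{5}{6} + \frac{1}{F}$)
$v = 46133$ ($v = 4 + 46129 = 46133$)
$I{\left(a \right)} = a^{2}$
$v - y{\left(I{\left(B{\left(d{\left(0 \right)} \right)} \right)} \right)} = 46133 - 122 = 46011$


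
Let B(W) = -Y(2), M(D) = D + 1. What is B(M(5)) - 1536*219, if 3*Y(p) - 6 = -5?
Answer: -1009153/3 ≈ -3.3638e+5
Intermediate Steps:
Y(p) = ⅓ (Y(p) = 2 + (⅓)*(-5) = 2 - 5/3 = ⅓)
M(D) = 1 + D
B(W) = -⅓ (B(W) = -1*⅓ = -⅓)
B(M(5)) - 1536*219 = -⅓ - 1536*219 = -⅓ - 336384 = -1009153/3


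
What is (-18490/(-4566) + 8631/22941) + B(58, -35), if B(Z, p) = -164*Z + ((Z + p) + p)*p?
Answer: -52883929862/5819367 ≈ -9087.6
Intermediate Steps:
B(Z, p) = -164*Z + p*(Z + 2*p) (B(Z, p) = -164*Z + (Z + 2*p)*p = -164*Z + p*(Z + 2*p))
(-18490/(-4566) + 8631/22941) + B(58, -35) = (-18490/(-4566) + 8631/22941) + (-164*58 + 2*(-35)**2 + 58*(-35)) = (-18490*(-1/4566) + 8631*(1/22941)) + (-9512 + 2*1225 - 2030) = (9245/2283 + 959/2549) + (-9512 + 2450 - 2030) = 25754902/5819367 - 9092 = -52883929862/5819367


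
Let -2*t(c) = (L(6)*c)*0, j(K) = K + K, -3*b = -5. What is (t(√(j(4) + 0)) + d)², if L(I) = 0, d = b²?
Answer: 625/81 ≈ 7.7160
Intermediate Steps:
b = 5/3 (b = -⅓*(-5) = 5/3 ≈ 1.6667)
d = 25/9 (d = (5/3)² = 25/9 ≈ 2.7778)
j(K) = 2*K
t(c) = 0 (t(c) = -0*c*0/2 = -0*0 = -½*0 = 0)
(t(√(j(4) + 0)) + d)² = (0 + 25/9)² = (25/9)² = 625/81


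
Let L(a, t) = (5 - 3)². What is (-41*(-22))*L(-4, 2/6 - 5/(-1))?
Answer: 3608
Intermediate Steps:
L(a, t) = 4 (L(a, t) = 2² = 4)
(-41*(-22))*L(-4, 2/6 - 5/(-1)) = -41*(-22)*4 = 902*4 = 3608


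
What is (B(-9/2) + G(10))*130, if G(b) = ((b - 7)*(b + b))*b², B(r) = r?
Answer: 779415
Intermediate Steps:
G(b) = 2*b³*(-7 + b) (G(b) = ((-7 + b)*(2*b))*b² = (2*b*(-7 + b))*b² = 2*b³*(-7 + b))
(B(-9/2) + G(10))*130 = (-9/2 + 2*10³*(-7 + 10))*130 = (-9*½ + 2*1000*3)*130 = (-9/2 + 6000)*130 = (11991/2)*130 = 779415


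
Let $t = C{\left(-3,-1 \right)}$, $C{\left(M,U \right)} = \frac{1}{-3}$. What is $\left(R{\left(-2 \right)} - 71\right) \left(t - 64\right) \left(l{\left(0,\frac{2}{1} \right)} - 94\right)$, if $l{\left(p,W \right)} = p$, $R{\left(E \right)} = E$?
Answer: $- \frac{1324366}{3} \approx -4.4146 \cdot 10^{5}$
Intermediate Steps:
$C{\left(M,U \right)} = - \frac{1}{3}$
$t = - \frac{1}{3} \approx -0.33333$
$\left(R{\left(-2 \right)} - 71\right) \left(t - 64\right) \left(l{\left(0,\frac{2}{1} \right)} - 94\right) = \left(-2 - 71\right) \left(- \frac{1}{3} - 64\right) \left(0 - 94\right) = \left(-73\right) \left(- \frac{193}{3}\right) \left(-94\right) = \frac{14089}{3} \left(-94\right) = - \frac{1324366}{3}$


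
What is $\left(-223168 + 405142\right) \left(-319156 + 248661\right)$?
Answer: $-12828257130$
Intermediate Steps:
$\left(-223168 + 405142\right) \left(-319156 + 248661\right) = 181974 \left(-70495\right) = -12828257130$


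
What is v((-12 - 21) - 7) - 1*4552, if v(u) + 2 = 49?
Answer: -4505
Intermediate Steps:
v(u) = 47 (v(u) = -2 + 49 = 47)
v((-12 - 21) - 7) - 1*4552 = 47 - 1*4552 = 47 - 4552 = -4505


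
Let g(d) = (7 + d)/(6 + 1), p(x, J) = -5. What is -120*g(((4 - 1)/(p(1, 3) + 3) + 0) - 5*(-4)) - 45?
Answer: -3375/7 ≈ -482.14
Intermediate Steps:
g(d) = 1 + d/7 (g(d) = (7 + d)/7 = (7 + d)*(⅐) = 1 + d/7)
-120*g(((4 - 1)/(p(1, 3) + 3) + 0) - 5*(-4)) - 45 = -120*(1 + (((4 - 1)/(-5 + 3) + 0) - 5*(-4))/7) - 45 = -120*(1 + ((3/(-2) + 0) + 20)/7) - 45 = -120*(1 + ((3*(-½) + 0) + 20)/7) - 45 = -120*(1 + ((-3/2 + 0) + 20)/7) - 45 = -120*(1 + (-3/2 + 20)/7) - 45 = -120*(1 + (⅐)*(37/2)) - 45 = -120*(1 + 37/14) - 45 = -120*51/14 - 45 = -3060/7 - 45 = -3375/7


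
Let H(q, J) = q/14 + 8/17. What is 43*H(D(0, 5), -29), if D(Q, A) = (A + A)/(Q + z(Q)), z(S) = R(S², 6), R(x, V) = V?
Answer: 18103/714 ≈ 25.354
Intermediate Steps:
z(S) = 6
D(Q, A) = 2*A/(6 + Q) (D(Q, A) = (A + A)/(Q + 6) = (2*A)/(6 + Q) = 2*A/(6 + Q))
H(q, J) = 8/17 + q/14 (H(q, J) = q*(1/14) + 8*(1/17) = q/14 + 8/17 = 8/17 + q/14)
43*H(D(0, 5), -29) = 43*(8/17 + (2*5/(6 + 0))/14) = 43*(8/17 + (2*5/6)/14) = 43*(8/17 + (2*5*(⅙))/14) = 43*(8/17 + (1/14)*(5/3)) = 43*(8/17 + 5/42) = 43*(421/714) = 18103/714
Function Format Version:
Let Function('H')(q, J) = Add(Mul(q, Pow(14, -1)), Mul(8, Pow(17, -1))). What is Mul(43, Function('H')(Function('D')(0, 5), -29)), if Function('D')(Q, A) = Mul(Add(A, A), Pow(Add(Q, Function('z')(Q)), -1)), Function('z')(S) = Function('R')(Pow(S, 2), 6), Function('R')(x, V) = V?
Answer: Rational(18103, 714) ≈ 25.354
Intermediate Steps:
Function('z')(S) = 6
Function('D')(Q, A) = Mul(2, A, Pow(Add(6, Q), -1)) (Function('D')(Q, A) = Mul(Add(A, A), Pow(Add(Q, 6), -1)) = Mul(Mul(2, A), Pow(Add(6, Q), -1)) = Mul(2, A, Pow(Add(6, Q), -1)))
Function('H')(q, J) = Add(Rational(8, 17), Mul(Rational(1, 14), q)) (Function('H')(q, J) = Add(Mul(q, Rational(1, 14)), Mul(8, Rational(1, 17))) = Add(Mul(Rational(1, 14), q), Rational(8, 17)) = Add(Rational(8, 17), Mul(Rational(1, 14), q)))
Mul(43, Function('H')(Function('D')(0, 5), -29)) = Mul(43, Add(Rational(8, 17), Mul(Rational(1, 14), Mul(2, 5, Pow(Add(6, 0), -1))))) = Mul(43, Add(Rational(8, 17), Mul(Rational(1, 14), Mul(2, 5, Pow(6, -1))))) = Mul(43, Add(Rational(8, 17), Mul(Rational(1, 14), Mul(2, 5, Rational(1, 6))))) = Mul(43, Add(Rational(8, 17), Mul(Rational(1, 14), Rational(5, 3)))) = Mul(43, Add(Rational(8, 17), Rational(5, 42))) = Mul(43, Rational(421, 714)) = Rational(18103, 714)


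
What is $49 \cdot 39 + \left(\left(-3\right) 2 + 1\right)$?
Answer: $1906$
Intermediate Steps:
$49 \cdot 39 + \left(\left(-3\right) 2 + 1\right) = 1911 + \left(-6 + 1\right) = 1911 - 5 = 1906$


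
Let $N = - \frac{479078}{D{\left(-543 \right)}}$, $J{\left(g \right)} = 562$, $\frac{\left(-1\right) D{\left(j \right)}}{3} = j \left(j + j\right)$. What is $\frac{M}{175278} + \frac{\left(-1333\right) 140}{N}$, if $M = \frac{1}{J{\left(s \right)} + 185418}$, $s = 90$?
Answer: $- \frac{5381120922454900942061}{7808540814275160} \approx -6.8913 \cdot 10^{5}$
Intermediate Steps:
$D{\left(j \right)} = - 6 j^{2}$ ($D{\left(j \right)} = - 3 j \left(j + j\right) = - 3 j 2 j = - 3 \cdot 2 j^{2} = - 6 j^{2}$)
$N = \frac{239539}{884547}$ ($N = - \frac{479078}{\left(-6\right) \left(-543\right)^{2}} = - \frac{479078}{\left(-6\right) 294849} = - \frac{479078}{-1769094} = \left(-479078\right) \left(- \frac{1}{1769094}\right) = \frac{239539}{884547} \approx 0.2708$)
$M = \frac{1}{185980}$ ($M = \frac{1}{562 + 185418} = \frac{1}{185980} \approx 5.3769 \cdot 10^{-6}$)
$\frac{M}{175278} + \frac{\left(-1333\right) 140}{N} = \frac{1}{185980 \cdot 175278} + \frac{\left(-1333\right) 140}{\frac{239539}{884547}} = \frac{1}{185980} \cdot \frac{1}{175278} - \frac{165074161140}{239539} = \frac{1}{32598202440} - \frac{165074161140}{239539} = - \frac{5381120922454900942061}{7808540814275160}$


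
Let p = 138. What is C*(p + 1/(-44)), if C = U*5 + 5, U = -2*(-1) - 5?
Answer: -30355/22 ≈ -1379.8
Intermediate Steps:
U = -3 (U = 2 - 5 = -3)
C = -10 (C = -3*5 + 5 = -15 + 5 = -10)
C*(p + 1/(-44)) = -10*(138 + 1/(-44)) = -10*(138 - 1/44) = -10*6071/44 = -30355/22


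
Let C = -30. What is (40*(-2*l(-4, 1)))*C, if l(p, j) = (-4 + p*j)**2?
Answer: 153600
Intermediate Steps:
l(p, j) = (-4 + j*p)**2
(40*(-2*l(-4, 1)))*C = (40*(-2*(-4 + 1*(-4))**2))*(-30) = (40*(-2*(-4 - 4)**2))*(-30) = (40*(-2*(-8)**2))*(-30) = (40*(-2*64))*(-30) = (40*(-128))*(-30) = -5120*(-30) = 153600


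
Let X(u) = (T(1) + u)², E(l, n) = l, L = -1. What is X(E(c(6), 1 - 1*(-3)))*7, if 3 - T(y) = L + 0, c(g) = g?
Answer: 700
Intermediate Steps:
T(y) = 4 (T(y) = 3 - (-1 + 0) = 3 - 1*(-1) = 3 + 1 = 4)
X(u) = (4 + u)²
X(E(c(6), 1 - 1*(-3)))*7 = (4 + 6)²*7 = 10²*7 = 100*7 = 700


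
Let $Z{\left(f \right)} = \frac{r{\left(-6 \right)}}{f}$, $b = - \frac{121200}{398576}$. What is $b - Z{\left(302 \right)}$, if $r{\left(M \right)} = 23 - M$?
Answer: $- \frac{3010069}{7523122} \approx -0.40011$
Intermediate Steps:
$b = - \frac{7575}{24911}$ ($b = \left(-121200\right) \frac{1}{398576} = - \frac{7575}{24911} \approx -0.30408$)
$Z{\left(f \right)} = \frac{29}{f}$ ($Z{\left(f \right)} = \frac{23 - -6}{f} = \frac{23 + 6}{f} = \frac{29}{f}$)
$b - Z{\left(302 \right)} = - \frac{7575}{24911} - \frac{29}{302} = - \frac{3010069}{7523122}$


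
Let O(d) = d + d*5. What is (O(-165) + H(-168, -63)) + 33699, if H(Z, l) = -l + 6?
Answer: 32778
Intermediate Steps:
H(Z, l) = 6 - l
O(d) = 6*d (O(d) = d + 5*d = 6*d)
(O(-165) + H(-168, -63)) + 33699 = (6*(-165) + (6 - 1*(-63))) + 33699 = (-990 + (6 + 63)) + 33699 = (-990 + 69) + 33699 = -921 + 33699 = 32778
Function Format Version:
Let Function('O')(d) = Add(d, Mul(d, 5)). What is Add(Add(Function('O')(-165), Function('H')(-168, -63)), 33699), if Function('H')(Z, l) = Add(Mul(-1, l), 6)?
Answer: 32778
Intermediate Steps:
Function('H')(Z, l) = Add(6, Mul(-1, l))
Function('O')(d) = Mul(6, d) (Function('O')(d) = Add(d, Mul(5, d)) = Mul(6, d))
Add(Add(Function('O')(-165), Function('H')(-168, -63)), 33699) = Add(Add(Mul(6, -165), Add(6, Mul(-1, -63))), 33699) = Add(Add(-990, Add(6, 63)), 33699) = Add(Add(-990, 69), 33699) = Add(-921, 33699) = 32778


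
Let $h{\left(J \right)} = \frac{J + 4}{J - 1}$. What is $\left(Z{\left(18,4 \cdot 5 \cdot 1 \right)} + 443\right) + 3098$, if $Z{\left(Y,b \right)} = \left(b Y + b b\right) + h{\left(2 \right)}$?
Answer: $4307$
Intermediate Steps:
$h{\left(J \right)} = \frac{4 + J}{-1 + J}$
$Z{\left(Y,b \right)} = 6 + b^{2} + Y b$ ($Z{\left(Y,b \right)} = \left(b Y + b b\right) + \frac{4 + 2}{-1 + 2} = \left(Y b + b^{2}\right) + 1^{-1} \cdot 6 = \left(b^{2} + Y b\right) + 1 \cdot 6 = \left(b^{2} + Y b\right) + 6 = 6 + b^{2} + Y b$)
$\left(Z{\left(18,4 \cdot 5 \cdot 1 \right)} + 443\right) + 3098 = \left(\left(6 + \left(4 \cdot 5 \cdot 1\right)^{2} + 18 \cdot 4 \cdot 5 \cdot 1\right) + 443\right) + 3098 = \left(\left(6 + \left(20 \cdot 1\right)^{2} + 18 \cdot 20 \cdot 1\right) + 443\right) + 3098 = \left(\left(6 + 20^{2} + 18 \cdot 20\right) + 443\right) + 3098 = \left(\left(6 + 400 + 360\right) + 443\right) + 3098 = \left(766 + 443\right) + 3098 = 1209 + 3098 = 4307$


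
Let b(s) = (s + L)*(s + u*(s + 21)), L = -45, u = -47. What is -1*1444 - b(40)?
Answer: -15579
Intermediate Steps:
b(s) = (-987 - 46*s)*(-45 + s) (b(s) = (s - 45)*(s - 47*(s + 21)) = (-45 + s)*(s - 47*(21 + s)) = (-45 + s)*(s + (-987 - 47*s)) = (-45 + s)*(-987 - 46*s) = (-987 - 46*s)*(-45 + s))
-1*1444 - b(40) = -1*1444 - (44415 - 46*40² + 1083*40) = -1444 - (44415 - 46*1600 + 43320) = -1444 - (44415 - 73600 + 43320) = -1444 - 1*14135 = -1444 - 14135 = -15579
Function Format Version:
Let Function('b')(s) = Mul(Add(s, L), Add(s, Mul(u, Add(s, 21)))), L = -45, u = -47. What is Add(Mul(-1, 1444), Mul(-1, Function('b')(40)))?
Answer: -15579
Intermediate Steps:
Function('b')(s) = Mul(Add(-987, Mul(-46, s)), Add(-45, s)) (Function('b')(s) = Mul(Add(s, -45), Add(s, Mul(-47, Add(s, 21)))) = Mul(Add(-45, s), Add(s, Mul(-47, Add(21, s)))) = Mul(Add(-45, s), Add(s, Add(-987, Mul(-47, s)))) = Mul(Add(-45, s), Add(-987, Mul(-46, s))) = Mul(Add(-987, Mul(-46, s)), Add(-45, s)))
Add(Mul(-1, 1444), Mul(-1, Function('b')(40))) = Add(Mul(-1, 1444), Mul(-1, Add(44415, Mul(-46, Pow(40, 2)), Mul(1083, 40)))) = Add(-1444, Mul(-1, Add(44415, Mul(-46, 1600), 43320))) = Add(-1444, Mul(-1, Add(44415, -73600, 43320))) = Add(-1444, Mul(-1, 14135)) = Add(-1444, -14135) = -15579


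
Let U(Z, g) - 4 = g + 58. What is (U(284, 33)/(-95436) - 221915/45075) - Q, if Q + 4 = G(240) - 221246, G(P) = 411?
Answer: 63331940168549/286785180 ≈ 2.2083e+5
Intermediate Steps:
U(Z, g) = 62 + g (U(Z, g) = 4 + (g + 58) = 4 + (58 + g) = 62 + g)
Q = -220839 (Q = -4 + (411 - 221246) = -4 - 220835 = -220839)
(U(284, 33)/(-95436) - 221915/45075) - Q = ((62 + 33)/(-95436) - 221915/45075) - 1*(-220839) = (95*(-1/95436) - 221915*1/45075) + 220839 = (-95/95436 - 44383/9015) + 220839 = -1412197471/286785180 + 220839 = 63331940168549/286785180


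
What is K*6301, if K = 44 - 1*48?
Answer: -25204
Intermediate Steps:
K = -4 (K = 44 - 48 = -4)
K*6301 = -4*6301 = -25204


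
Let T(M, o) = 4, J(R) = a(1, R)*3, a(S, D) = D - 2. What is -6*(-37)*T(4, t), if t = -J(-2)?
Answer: 888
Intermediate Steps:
a(S, D) = -2 + D
J(R) = -6 + 3*R (J(R) = (-2 + R)*3 = -6 + 3*R)
t = 12 (t = -(-6 + 3*(-2)) = -(-6 - 6) = -1*(-12) = 12)
-6*(-37)*T(4, t) = -6*(-37)*4 = -(-222)*4 = -1*(-888) = 888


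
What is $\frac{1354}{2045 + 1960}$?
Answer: $\frac{1354}{4005} \approx 0.33808$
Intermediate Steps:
$\frac{1354}{2045 + 1960} = \frac{1354}{4005}$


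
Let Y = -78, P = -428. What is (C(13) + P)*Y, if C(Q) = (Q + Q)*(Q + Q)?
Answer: -19344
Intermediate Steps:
C(Q) = 4*Q**2 (C(Q) = (2*Q)*(2*Q) = 4*Q**2)
(C(13) + P)*Y = (4*13**2 - 428)*(-78) = (4*169 - 428)*(-78) = (676 - 428)*(-78) = 248*(-78) = -19344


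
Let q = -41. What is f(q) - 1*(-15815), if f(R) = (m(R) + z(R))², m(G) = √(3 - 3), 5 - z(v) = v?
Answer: 17931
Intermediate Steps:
z(v) = 5 - v
m(G) = 0 (m(G) = √0 = 0)
f(R) = (5 - R)² (f(R) = (0 + (5 - R))² = (5 - R)²)
f(q) - 1*(-15815) = (-5 - 41)² - 1*(-15815) = (-46)² + 15815 = 2116 + 15815 = 17931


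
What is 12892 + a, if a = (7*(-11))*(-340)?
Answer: 39072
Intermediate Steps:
a = 26180 (a = -77*(-340) = 26180)
12892 + a = 12892 + 26180 = 39072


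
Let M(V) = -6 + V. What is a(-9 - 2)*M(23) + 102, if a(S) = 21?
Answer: 459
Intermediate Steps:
a(-9 - 2)*M(23) + 102 = 21*(-6 + 23) + 102 = 21*17 + 102 = 357 + 102 = 459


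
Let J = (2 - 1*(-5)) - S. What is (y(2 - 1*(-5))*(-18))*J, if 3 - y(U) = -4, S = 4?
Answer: -378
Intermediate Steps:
y(U) = 7 (y(U) = 3 - 1*(-4) = 3 + 4 = 7)
J = 3 (J = (2 - 1*(-5)) - 1*4 = (2 + 5) - 4 = 7 - 4 = 3)
(y(2 - 1*(-5))*(-18))*J = (7*(-18))*3 = -126*3 = -378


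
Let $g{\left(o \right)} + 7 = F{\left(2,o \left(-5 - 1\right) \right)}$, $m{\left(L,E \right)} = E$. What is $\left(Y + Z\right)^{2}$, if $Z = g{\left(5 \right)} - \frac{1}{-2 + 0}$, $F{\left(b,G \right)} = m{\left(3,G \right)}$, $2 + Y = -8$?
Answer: $\frac{8649}{4} \approx 2162.3$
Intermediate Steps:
$Y = -10$ ($Y = -2 - 8 = -10$)
$F{\left(b,G \right)} = G$
$g{\left(o \right)} = -7 - 6 o$ ($g{\left(o \right)} = -7 + o \left(-5 - 1\right) = -7 + o \left(-6\right) = -7 - 6 o$)
$Z = - \frac{73}{2}$ ($Z = \left(-7 - 30\right) - \frac{1}{-2 + 0} = \left(-7 - 30\right) - \frac{1}{-2} = -37 - - \frac{1}{2} = -37 + \frac{1}{2} = - \frac{73}{2} \approx -36.5$)
$\left(Y + Z\right)^{2} = \left(-10 - \frac{73}{2}\right)^{2} = \left(- \frac{93}{2}\right)^{2} = \frac{8649}{4}$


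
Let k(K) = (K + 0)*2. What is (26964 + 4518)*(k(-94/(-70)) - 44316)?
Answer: -48827511612/35 ≈ -1.3951e+9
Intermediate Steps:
k(K) = 2*K (k(K) = K*2 = 2*K)
(26964 + 4518)*(k(-94/(-70)) - 44316) = (26964 + 4518)*(2*(-94/(-70)) - 44316) = 31482*(2*(-94*(-1/70)) - 44316) = 31482*(2*(47/35) - 44316) = 31482*(94/35 - 44316) = 31482*(-1550966/35) = -48827511612/35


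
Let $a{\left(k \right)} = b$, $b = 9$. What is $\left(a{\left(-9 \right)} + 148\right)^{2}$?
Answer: $24649$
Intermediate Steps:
$a{\left(k \right)} = 9$
$\left(a{\left(-9 \right)} + 148\right)^{2} = \left(9 + 148\right)^{2} = 157^{2} = 24649$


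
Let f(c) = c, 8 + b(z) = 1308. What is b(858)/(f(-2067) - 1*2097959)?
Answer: -650/1050013 ≈ -0.00061904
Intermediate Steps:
b(z) = 1300 (b(z) = -8 + 1308 = 1300)
b(858)/(f(-2067) - 1*2097959) = 1300/(-2067 - 1*2097959) = 1300/(-2067 - 2097959) = 1300/(-2100026) = 1300*(-1/2100026) = -650/1050013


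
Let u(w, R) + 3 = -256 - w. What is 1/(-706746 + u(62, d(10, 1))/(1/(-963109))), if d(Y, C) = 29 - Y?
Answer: 1/308451243 ≈ 3.2420e-9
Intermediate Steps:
u(w, R) = -259 - w (u(w, R) = -3 + (-256 - w) = -259 - w)
1/(-706746 + u(62, d(10, 1))/(1/(-963109))) = 1/(-706746 + (-259 - 1*62)/(1/(-963109))) = 1/(-706746 + (-259 - 62)/(-1/963109)) = 1/(-706746 - 321*(-963109)) = 1/(-706746 + 309157989) = 1/308451243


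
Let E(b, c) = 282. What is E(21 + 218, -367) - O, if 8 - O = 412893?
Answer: 413167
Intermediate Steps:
O = -412885 (O = 8 - 1*412893 = 8 - 412893 = -412885)
E(21 + 218, -367) - O = 282 - 1*(-412885) = 282 + 412885 = 413167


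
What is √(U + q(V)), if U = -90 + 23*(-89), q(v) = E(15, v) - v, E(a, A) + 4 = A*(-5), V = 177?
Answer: I*√3203 ≈ 56.595*I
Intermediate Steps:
E(a, A) = -4 - 5*A (E(a, A) = -4 + A*(-5) = -4 - 5*A)
q(v) = -4 - 6*v (q(v) = (-4 - 5*v) - v = -4 - 6*v)
U = -2137 (U = -90 - 2047 = -2137)
√(U + q(V)) = √(-2137 + (-4 - 6*177)) = √(-2137 + (-4 - 1062)) = √(-2137 - 1066) = √(-3203) = I*√3203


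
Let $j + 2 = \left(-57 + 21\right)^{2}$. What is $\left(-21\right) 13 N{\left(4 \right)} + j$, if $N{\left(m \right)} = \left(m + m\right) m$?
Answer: $-7442$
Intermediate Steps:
$N{\left(m \right)} = 2 m^{2}$ ($N{\left(m \right)} = 2 m m = 2 m^{2}$)
$j = 1294$ ($j = -2 + \left(-57 + 21\right)^{2} = -2 + \left(-36\right)^{2} = -2 + 1296 = 1294$)
$\left(-21\right) 13 N{\left(4 \right)} + j = \left(-21\right) 13 \cdot 2 \cdot 4^{2} + 1294 = - 273 \cdot 2 \cdot 16 + 1294 = \left(-273\right) 32 + 1294 = -8736 + 1294 = -7442$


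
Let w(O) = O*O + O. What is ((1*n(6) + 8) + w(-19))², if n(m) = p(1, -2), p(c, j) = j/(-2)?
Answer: 123201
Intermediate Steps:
p(c, j) = -j/2 (p(c, j) = j*(-½) = -j/2)
w(O) = O + O² (w(O) = O² + O = O + O²)
n(m) = 1 (n(m) = -½*(-2) = 1)
((1*n(6) + 8) + w(-19))² = ((1*1 + 8) - 19*(1 - 19))² = ((1 + 8) - 19*(-18))² = (9 + 342)² = 351² = 123201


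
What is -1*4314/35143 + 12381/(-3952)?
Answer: -452154411/138885136 ≈ -3.2556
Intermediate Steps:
-1*4314/35143 + 12381/(-3952) = -4314*1/35143 + 12381*(-1/3952) = -4314/35143 - 12381/3952 = -452154411/138885136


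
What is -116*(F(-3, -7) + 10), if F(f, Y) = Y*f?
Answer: -3596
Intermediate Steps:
-116*(F(-3, -7) + 10) = -116*(-7*(-3) + 10) = -116*(21 + 10) = -116*31 = -3596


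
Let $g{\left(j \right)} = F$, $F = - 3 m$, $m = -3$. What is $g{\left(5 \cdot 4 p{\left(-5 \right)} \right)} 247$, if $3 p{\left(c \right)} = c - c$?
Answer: $2223$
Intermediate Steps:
$p{\left(c \right)} = 0$ ($p{\left(c \right)} = \frac{c - c}{3} = \frac{1}{3} \cdot 0 = 0$)
$F = 9$ ($F = \left(-3\right) \left(-3\right) = 9$)
$g{\left(j \right)} = 9$
$g{\left(5 \cdot 4 p{\left(-5 \right)} \right)} 247 = 9 \cdot 247 = 2223$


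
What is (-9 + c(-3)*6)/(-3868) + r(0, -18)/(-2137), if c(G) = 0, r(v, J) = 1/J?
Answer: 175031/74393244 ≈ 0.0023528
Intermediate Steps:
(-9 + c(-3)*6)/(-3868) + r(0, -18)/(-2137) = (-9 + 0*6)/(-3868) + 1/(-18*(-2137)) = (-9 + 0)*(-1/3868) - 1/18*(-1/2137) = -9*(-1/3868) + 1/38466 = 9/3868 + 1/38466 = 175031/74393244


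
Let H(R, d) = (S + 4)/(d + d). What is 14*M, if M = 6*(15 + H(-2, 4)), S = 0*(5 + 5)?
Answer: 1302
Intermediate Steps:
S = 0 (S = 0*10 = 0)
H(R, d) = 2/d (H(R, d) = (0 + 4)/(d + d) = 4/((2*d)) = 4*(1/(2*d)) = 2/d)
M = 93 (M = 6*(15 + 2/4) = 6*(15 + 2*(¼)) = 6*(15 + ½) = 6*(31/2) = 93)
14*M = 14*93 = 1302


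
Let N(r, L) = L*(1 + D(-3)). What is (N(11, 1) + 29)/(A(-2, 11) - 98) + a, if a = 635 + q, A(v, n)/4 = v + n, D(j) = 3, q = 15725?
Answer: 1014287/62 ≈ 16359.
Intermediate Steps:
A(v, n) = 4*n + 4*v (A(v, n) = 4*(v + n) = 4*(n + v) = 4*n + 4*v)
a = 16360 (a = 635 + 15725 = 16360)
N(r, L) = 4*L (N(r, L) = L*(1 + 3) = L*4 = 4*L)
(N(11, 1) + 29)/(A(-2, 11) - 98) + a = (4*1 + 29)/((4*11 + 4*(-2)) - 98) + 16360 = (4 + 29)/((44 - 8) - 98) + 16360 = 33/(36 - 98) + 16360 = 33/(-62) + 16360 = -1/62*33 + 16360 = -33/62 + 16360 = 1014287/62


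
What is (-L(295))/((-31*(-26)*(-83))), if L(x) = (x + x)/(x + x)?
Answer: 1/66898 ≈ 1.4948e-5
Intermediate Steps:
L(x) = 1 (L(x) = (2*x)/((2*x)) = (2*x)*(1/(2*x)) = 1)
(-L(295))/((-31*(-26)*(-83))) = (-1*1)/((-31*(-26)*(-83))) = -1/(806*(-83)) = -1/(-66898) = -1*(-1/66898) = 1/66898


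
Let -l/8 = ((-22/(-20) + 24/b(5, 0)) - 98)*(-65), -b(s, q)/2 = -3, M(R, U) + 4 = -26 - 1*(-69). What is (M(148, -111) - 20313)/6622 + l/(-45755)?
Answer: -303870647/151494805 ≈ -2.0058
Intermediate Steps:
M(R, U) = 39 (M(R, U) = -4 + (-26 - 1*(-69)) = -4 + (-26 + 69) = -4 + 43 = 39)
b(s, q) = 6 (b(s, q) = -2*(-3) = 6)
l = -48308 (l = -8*((-22/(-20) + 24/6) - 98)*(-65) = -8*((-22*(-1/20) + 24*(⅙)) - 98)*(-65) = -8*((11/10 + 4) - 98)*(-65) = -8*(51/10 - 98)*(-65) = -(-3716)*(-65)/5 = -8*12077/2 = -48308)
(M(148, -111) - 20313)/6622 + l/(-45755) = (39 - 20313)/6622 - 48308/(-45755) = -20274*1/6622 - 48308*(-1/45755) = -10137/3311 + 48308/45755 = -303870647/151494805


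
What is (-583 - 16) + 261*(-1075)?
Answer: -281174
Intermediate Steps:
(-583 - 16) + 261*(-1075) = -599 - 280575 = -281174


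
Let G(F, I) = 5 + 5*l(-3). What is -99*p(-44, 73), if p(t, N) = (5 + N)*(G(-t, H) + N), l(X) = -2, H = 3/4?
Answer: -525096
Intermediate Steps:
H = 3/4 (H = 3*(1/4) = 3/4 ≈ 0.75000)
G(F, I) = -5 (G(F, I) = 5 + 5*(-2) = 5 - 10 = -5)
p(t, N) = (-5 + N)*(5 + N) (p(t, N) = (5 + N)*(-5 + N) = (-5 + N)*(5 + N))
-99*p(-44, 73) = -99*(-25 + 73**2) = -99*(-25 + 5329) = -99*5304 = -525096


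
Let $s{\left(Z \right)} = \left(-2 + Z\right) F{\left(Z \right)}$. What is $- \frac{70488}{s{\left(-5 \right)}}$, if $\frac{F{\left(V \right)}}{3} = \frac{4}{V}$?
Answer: $- \frac{29370}{7} \approx -4195.7$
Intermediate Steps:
$F{\left(V \right)} = \frac{12}{V}$ ($F{\left(V \right)} = 3 \frac{4}{V} = \frac{12}{V}$)
$s{\left(Z \right)} = \frac{12 \left(-2 + Z\right)}{Z}$ ($s{\left(Z \right)} = \left(-2 + Z\right) \frac{12}{Z} = \frac{12 \left(-2 + Z\right)}{Z}$)
$- \frac{70488}{s{\left(-5 \right)}} = - \frac{70488}{12 - \frac{24}{-5}} = - \frac{70488}{12 - - \frac{24}{5}} = - \frac{70488}{12 + \frac{24}{5}} = - \frac{70488}{\frac{84}{5}} = \left(-70488\right) \frac{5}{84} = - \frac{29370}{7}$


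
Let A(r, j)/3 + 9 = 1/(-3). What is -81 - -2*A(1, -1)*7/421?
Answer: -34493/421 ≈ -81.931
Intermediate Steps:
A(r, j) = -28 (A(r, j) = -27 + 3/(-3) = -27 + 3*(-⅓) = -27 - 1 = -28)
-81 - -2*A(1, -1)*7/421 = -81 - -2*(-28)*7/421 = -81 - 56*7/421 = -81 - 392/421 = -34493/421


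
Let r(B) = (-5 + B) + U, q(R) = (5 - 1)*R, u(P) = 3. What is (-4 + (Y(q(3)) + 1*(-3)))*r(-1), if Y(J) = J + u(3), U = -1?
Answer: -56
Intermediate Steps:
q(R) = 4*R
Y(J) = 3 + J (Y(J) = J + 3 = 3 + J)
r(B) = -6 + B (r(B) = (-5 + B) - 1 = -6 + B)
(-4 + (Y(q(3)) + 1*(-3)))*r(-1) = (-4 + ((3 + 4*3) + 1*(-3)))*(-6 - 1) = (-4 + ((3 + 12) - 3))*(-7) = (-4 + (15 - 3))*(-7) = (-4 + 12)*(-7) = 8*(-7) = -56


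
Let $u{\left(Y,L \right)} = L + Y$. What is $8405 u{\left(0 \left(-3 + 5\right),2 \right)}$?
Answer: $16810$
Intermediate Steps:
$8405 u{\left(0 \left(-3 + 5\right),2 \right)} = 8405 \left(2 + 0 \left(-3 + 5\right)\right) = 8405 \left(2 + 0 \cdot 2\right) = 8405 \left(2 + 0\right) = 8405 \cdot 2 = 16810$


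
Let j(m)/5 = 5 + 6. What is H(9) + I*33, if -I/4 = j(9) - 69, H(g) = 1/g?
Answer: 16633/9 ≈ 1848.1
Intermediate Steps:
j(m) = 55 (j(m) = 5*(5 + 6) = 5*11 = 55)
I = 56 (I = -4*(55 - 69) = -4*(-14) = 56)
H(9) + I*33 = 1/9 + 56*33 = 1/9 + 1848 = 16633/9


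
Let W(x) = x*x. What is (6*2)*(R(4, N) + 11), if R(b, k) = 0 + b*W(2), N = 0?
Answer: 324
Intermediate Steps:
W(x) = x²
R(b, k) = 4*b (R(b, k) = 0 + b*2² = 0 + b*4 = 0 + 4*b = 4*b)
(6*2)*(R(4, N) + 11) = (6*2)*(4*4 + 11) = 12*(16 + 11) = 12*27 = 324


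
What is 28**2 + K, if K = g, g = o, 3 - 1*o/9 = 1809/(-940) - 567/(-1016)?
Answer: 196570529/238760 ≈ 823.30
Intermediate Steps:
o = 9382689/238760 (o = 27 - 9*(1809/(-940) - 567/(-1016)) = 27 - 9*(1809*(-1/940) - 567*(-1/1016)) = 27 - 9*(-1809/940 + 567/1016) = 27 - 9*(-326241/238760) = 27 + 2936169/238760 = 9382689/238760 ≈ 39.298)
g = 9382689/238760 ≈ 39.298
K = 9382689/238760 ≈ 39.298
28**2 + K = 28**2 + 9382689/238760 = 784 + 9382689/238760 = 196570529/238760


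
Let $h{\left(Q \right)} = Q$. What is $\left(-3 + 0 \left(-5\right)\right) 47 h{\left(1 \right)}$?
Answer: $-141$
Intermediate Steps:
$\left(-3 + 0 \left(-5\right)\right) 47 h{\left(1 \right)} = \left(-3 + 0 \left(-5\right)\right) 47 \cdot 1 = \left(-3 + 0\right) 47 \cdot 1 = \left(-3\right) 47 \cdot 1 = \left(-141\right) 1 = -141$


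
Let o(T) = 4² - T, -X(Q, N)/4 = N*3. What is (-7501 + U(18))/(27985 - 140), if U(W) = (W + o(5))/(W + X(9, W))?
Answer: -1485227/5513310 ≈ -0.26939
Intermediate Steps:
X(Q, N) = -12*N (X(Q, N) = -4*N*3 = -12*N)
o(T) = 16 - T
U(W) = -(11 + W)/(11*W) (U(W) = (W + (16 - 1*5))/(W - 12*W) = (W + (16 - 5))/((-11*W)) = (W + 11)*(-1/(11*W)) = (11 + W)*(-1/(11*W)) = -(11 + W)/(11*W))
(-7501 + U(18))/(27985 - 140) = (-7501 + (1/11)*(-11 - 1*18)/18)/(27985 - 140) = (-7501 + (1/11)*(1/18)*(-11 - 18))/27845 = (-7501 + (1/11)*(1/18)*(-29))*(1/27845) = (-7501 - 29/198)*(1/27845) = -1485227/198*1/27845 = -1485227/5513310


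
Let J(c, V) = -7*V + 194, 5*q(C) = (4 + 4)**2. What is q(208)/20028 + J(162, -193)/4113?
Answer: 4304987/11440995 ≈ 0.37628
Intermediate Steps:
q(C) = 64/5 (q(C) = (4 + 4)**2/5 = (1/5)*8**2 = (1/5)*64 = 64/5)
J(c, V) = 194 - 7*V
q(208)/20028 + J(162, -193)/4113 = (64/5)/20028 + (194 - 7*(-193))/4113 = (64/5)*(1/20028) + (194 + 1351)*(1/4113) = 16/25035 + 1545*(1/4113) = 16/25035 + 515/1371 = 4304987/11440995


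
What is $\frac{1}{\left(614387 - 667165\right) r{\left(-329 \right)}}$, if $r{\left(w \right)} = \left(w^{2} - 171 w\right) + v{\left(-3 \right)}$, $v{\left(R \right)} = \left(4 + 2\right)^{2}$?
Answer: $- \frac{1}{8683881008} \approx -1.1516 \cdot 10^{-10}$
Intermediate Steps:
$v{\left(R \right)} = 36$ ($v{\left(R \right)} = 6^{2} = 36$)
$r{\left(w \right)} = 36 + w^{2} - 171 w$ ($r{\left(w \right)} = \left(w^{2} - 171 w\right) + 36 = 36 + w^{2} - 171 w$)
$\frac{1}{\left(614387 - 667165\right) r{\left(-329 \right)}} = \frac{1}{\left(614387 - 667165\right) \left(36 + \left(-329\right)^{2} - -56259\right)} = \frac{1}{\left(-52778\right) \left(36 + 108241 + 56259\right)} = - \frac{1}{52778 \cdot 164536} = \left(- \frac{1}{52778}\right) \frac{1}{164536} = - \frac{1}{8683881008}$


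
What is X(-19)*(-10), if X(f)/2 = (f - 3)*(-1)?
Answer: -440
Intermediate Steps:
X(f) = 6 - 2*f (X(f) = 2*((f - 3)*(-1)) = 2*((-3 + f)*(-1)) = 2*(3 - f) = 6 - 2*f)
X(-19)*(-10) = (6 - 2*(-19))*(-10) = (6 + 38)*(-10) = 44*(-10) = -440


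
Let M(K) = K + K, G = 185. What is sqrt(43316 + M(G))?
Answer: 3*sqrt(4854) ≈ 209.01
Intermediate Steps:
M(K) = 2*K
sqrt(43316 + M(G)) = sqrt(43316 + 2*185) = sqrt(43316 + 370) = sqrt(43686) = 3*sqrt(4854)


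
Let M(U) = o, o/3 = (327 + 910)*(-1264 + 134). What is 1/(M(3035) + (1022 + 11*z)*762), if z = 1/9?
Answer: -3/10241204 ≈ -2.9293e-7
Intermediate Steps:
z = 1/9 ≈ 0.11111
o = -4193430 (o = 3*((327 + 910)*(-1264 + 134)) = 3*(1237*(-1130)) = 3*(-1397810) = -4193430)
M(U) = -4193430
1/(M(3035) + (1022 + 11*z)*762) = 1/(-4193430 + (1022 + 11*(1/9))*762) = 1/(-4193430 + (1022 + 11/9)*762) = 1/(-4193430 + (9209/9)*762) = 1/(-4193430 + 2339086/3) = 1/(-10241204/3) = -3/10241204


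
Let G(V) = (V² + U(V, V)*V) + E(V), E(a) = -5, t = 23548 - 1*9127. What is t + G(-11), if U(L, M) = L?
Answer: 14658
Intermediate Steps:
t = 14421 (t = 23548 - 9127 = 14421)
G(V) = -5 + 2*V² (G(V) = (V² + V*V) - 5 = (V² + V²) - 5 = 2*V² - 5 = -5 + 2*V²)
t + G(-11) = 14421 + (-5 + 2*(-11)²) = 14421 + (-5 + 2*121) = 14421 + (-5 + 242) = 14421 + 237 = 14658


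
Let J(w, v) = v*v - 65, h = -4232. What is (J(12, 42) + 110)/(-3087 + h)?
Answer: -1809/7319 ≈ -0.24716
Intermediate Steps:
J(w, v) = -65 + v² (J(w, v) = v² - 65 = -65 + v²)
(J(12, 42) + 110)/(-3087 + h) = ((-65 + 42²) + 110)/(-3087 - 4232) = ((-65 + 1764) + 110)/(-7319) = (1699 + 110)*(-1/7319) = 1809*(-1/7319) = -1809/7319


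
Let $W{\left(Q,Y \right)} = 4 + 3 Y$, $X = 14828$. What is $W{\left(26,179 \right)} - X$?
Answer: $-14287$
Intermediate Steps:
$W{\left(26,179 \right)} - X = \left(4 + 3 \cdot 179\right) - 14828 = \left(4 + 537\right) - 14828 = 541 - 14828 = -14287$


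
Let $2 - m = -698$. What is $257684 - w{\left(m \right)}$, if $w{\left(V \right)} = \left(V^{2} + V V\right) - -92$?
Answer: $-722408$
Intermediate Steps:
$m = 700$ ($m = 2 - -698 = 2 + 698 = 700$)
$w{\left(V \right)} = 92 + 2 V^{2}$ ($w{\left(V \right)} = \left(V^{2} + V^{2}\right) + \left(-12 + 104\right) = 2 V^{2} + 92 = 92 + 2 V^{2}$)
$257684 - w{\left(m \right)} = 257684 - \left(92 + 2 \cdot 700^{2}\right) = 257684 - \left(92 + 2 \cdot 490000\right) = 257684 - \left(92 + 980000\right) = 257684 - 980092 = -722408$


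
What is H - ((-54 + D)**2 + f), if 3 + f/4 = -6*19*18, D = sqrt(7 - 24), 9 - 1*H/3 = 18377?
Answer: -49783 + 108*I*sqrt(17) ≈ -49783.0 + 445.3*I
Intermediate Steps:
H = -55104 (H = 27 - 3*18377 = 27 - 55131 = -55104)
D = I*sqrt(17) (D = sqrt(-17) = I*sqrt(17) ≈ 4.1231*I)
f = -8220 (f = -12 + 4*(-6*19*18) = -12 + 4*(-114*18) = -12 + 4*(-2052) = -12 - 8208 = -8220)
H - ((-54 + D)**2 + f) = -55104 - ((-54 + I*sqrt(17))**2 - 8220) = -55104 - (-8220 + (-54 + I*sqrt(17))**2) = -55104 + (8220 - (-54 + I*sqrt(17))**2) = -46884 - (-54 + I*sqrt(17))**2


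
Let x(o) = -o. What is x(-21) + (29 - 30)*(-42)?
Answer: 63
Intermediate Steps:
x(-21) + (29 - 30)*(-42) = -1*(-21) + (29 - 30)*(-42) = 21 - 1*(-42) = 21 + 42 = 63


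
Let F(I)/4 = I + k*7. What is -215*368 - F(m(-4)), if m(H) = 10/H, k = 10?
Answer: -79390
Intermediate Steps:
F(I) = 280 + 4*I (F(I) = 4*(I + 10*7) = 4*(I + 70) = 4*(70 + I) = 280 + 4*I)
-215*368 - F(m(-4)) = -215*368 - (280 + 4*(10/(-4))) = -79120 - (280 + 4*(10*(-¼))) = -79120 - (280 + 4*(-5/2)) = -79120 - (280 - 10) = -79120 - 1*270 = -79120 - 270 = -79390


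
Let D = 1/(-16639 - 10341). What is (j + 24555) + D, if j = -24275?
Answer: 7554399/26980 ≈ 280.00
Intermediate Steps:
D = -1/26980 (D = 1/(-26980) = -1/26980 ≈ -3.7064e-5)
(j + 24555) + D = (-24275 + 24555) - 1/26980 = 280 - 1/26980 = 7554399/26980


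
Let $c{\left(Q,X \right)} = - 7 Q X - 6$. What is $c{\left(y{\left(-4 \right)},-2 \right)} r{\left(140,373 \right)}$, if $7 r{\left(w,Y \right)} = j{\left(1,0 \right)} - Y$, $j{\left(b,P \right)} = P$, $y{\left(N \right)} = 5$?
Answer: $- \frac{23872}{7} \approx -3410.3$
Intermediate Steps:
$c{\left(Q,X \right)} = -6 - 7 Q X$ ($c{\left(Q,X \right)} = - 7 Q X - 6 = -6 - 7 Q X$)
$r{\left(w,Y \right)} = - \frac{Y}{7}$ ($r{\left(w,Y \right)} = \frac{0 - Y}{7} = \frac{\left(-1\right) Y}{7} = - \frac{Y}{7}$)
$c{\left(y{\left(-4 \right)},-2 \right)} r{\left(140,373 \right)} = \left(-6 - 35 \left(-2\right)\right) \left(\left(- \frac{1}{7}\right) 373\right) = \left(-6 + 70\right) \left(- \frac{373}{7}\right) = 64 \left(- \frac{373}{7}\right) = - \frac{23872}{7}$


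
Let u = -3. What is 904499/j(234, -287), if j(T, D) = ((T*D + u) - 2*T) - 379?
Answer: -904499/68008 ≈ -13.300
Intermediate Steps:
j(T, D) = -382 - 2*T + D*T (j(T, D) = ((T*D - 3) - 2*T) - 379 = ((D*T - 3) - 2*T) - 379 = ((-3 + D*T) - 2*T) - 379 = (-3 - 2*T + D*T) - 379 = -382 - 2*T + D*T)
904499/j(234, -287) = 904499/(-382 - 2*234 - 287*234) = 904499/(-382 - 468 - 67158) = 904499/(-68008) = 904499*(-1/68008) = -904499/68008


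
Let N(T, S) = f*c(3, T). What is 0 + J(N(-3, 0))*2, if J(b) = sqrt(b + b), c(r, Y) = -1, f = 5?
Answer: 2*I*sqrt(10) ≈ 6.3246*I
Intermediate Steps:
N(T, S) = -5 (N(T, S) = 5*(-1) = -5)
J(b) = sqrt(2)*sqrt(b) (J(b) = sqrt(2*b) = sqrt(2)*sqrt(b))
0 + J(N(-3, 0))*2 = 0 + (sqrt(2)*sqrt(-5))*2 = 0 + (sqrt(2)*(I*sqrt(5)))*2 = 0 + (I*sqrt(10))*2 = 0 + 2*I*sqrt(10) = 2*I*sqrt(10)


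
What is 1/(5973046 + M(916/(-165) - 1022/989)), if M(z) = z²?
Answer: 26629344225/159059452672058266 ≈ 1.6742e-7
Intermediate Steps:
1/(5973046 + M(916/(-165) - 1022/989)) = 1/(5973046 + (916/(-165) - 1022/989)²) = 1/(5973046 + (916*(-1/165) - 1022*1/989)²) = 1/(5973046 + (-916/165 - 1022/989)²) = 1/(5973046 + (-1074554/163185)²) = 1/(5973046 + 1154666298916/26629344225) = 1/(159059452672058266/26629344225) = 26629344225/159059452672058266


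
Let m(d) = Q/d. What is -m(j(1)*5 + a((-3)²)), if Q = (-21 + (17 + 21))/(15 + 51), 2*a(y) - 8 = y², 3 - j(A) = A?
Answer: -17/3597 ≈ -0.0047262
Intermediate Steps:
j(A) = 3 - A
a(y) = 4 + y²/2
Q = 17/66 (Q = (-21 + 38)/66 = 17*(1/66) = 17/66 ≈ 0.25758)
m(d) = 17/(66*d)
-m(j(1)*5 + a((-3)²)) = -17/(66*((3 - 1*1)*5 + (4 + ((-3)²)²/2))) = -17/(66*((3 - 1)*5 + (4 + (½)*9²))) = -17/(66*(2*5 + (4 + (½)*81))) = -17/(66*(10 + (4 + 81/2))) = -17/(66*(10 + 89/2)) = -17/(66*109/2) = -17*2/(66*109) = -1*17/3597 = -17/3597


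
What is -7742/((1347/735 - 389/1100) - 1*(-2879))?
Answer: -417293800/155257819 ≈ -2.6877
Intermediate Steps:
-7742/((1347/735 - 389/1100) - 1*(-2879)) = -7742/((1347*(1/735) - 389*1/1100) + 2879) = -7742/((449/245 - 389/1100) + 2879) = -7742/(79719/53900 + 2879) = -7742/155257819/53900 = -7742*53900/155257819 = -417293800/155257819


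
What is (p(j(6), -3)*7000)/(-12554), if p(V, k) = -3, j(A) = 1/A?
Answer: 10500/6277 ≈ 1.6728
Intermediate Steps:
(p(j(6), -3)*7000)/(-12554) = -3*7000/(-12554) = -21000*(-1/12554) = 10500/6277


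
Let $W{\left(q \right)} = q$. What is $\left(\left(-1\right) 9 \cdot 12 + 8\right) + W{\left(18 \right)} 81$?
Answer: $1358$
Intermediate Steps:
$\left(\left(-1\right) 9 \cdot 12 + 8\right) + W{\left(18 \right)} 81 = \left(\left(-1\right) 9 \cdot 12 + 8\right) + 18 \cdot 81 = \left(\left(-9\right) 12 + 8\right) + 1458 = \left(-108 + 8\right) + 1458 = -100 + 1458 = 1358$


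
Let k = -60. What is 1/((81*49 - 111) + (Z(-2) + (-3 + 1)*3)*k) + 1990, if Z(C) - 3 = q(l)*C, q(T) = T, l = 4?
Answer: 8990821/4518 ≈ 1990.0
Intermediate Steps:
Z(C) = 3 + 4*C
1/((81*49 - 111) + (Z(-2) + (-3 + 1)*3)*k) + 1990 = 1/((81*49 - 111) + ((3 + 4*(-2)) + (-3 + 1)*3)*(-60)) + 1990 = 1/((3969 - 111) + ((3 - 8) - 2*3)*(-60)) + 1990 = 1/(3858 + (-5 - 6)*(-60)) + 1990 = 1/(3858 - 11*(-60)) + 1990 = 1/(3858 + 660) + 1990 = 1/4518 + 1990 = 8990821/4518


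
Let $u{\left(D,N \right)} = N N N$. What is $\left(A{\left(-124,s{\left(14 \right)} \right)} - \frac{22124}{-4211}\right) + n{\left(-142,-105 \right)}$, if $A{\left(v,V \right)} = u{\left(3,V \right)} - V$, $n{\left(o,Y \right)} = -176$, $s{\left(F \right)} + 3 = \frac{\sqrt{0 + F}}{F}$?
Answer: $- \frac{11518963}{58954} + \frac{365 \sqrt{14}}{196} \approx -188.42$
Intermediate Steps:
$u{\left(D,N \right)} = N^{3}$ ($u{\left(D,N \right)} = N^{2} N = N^{3}$)
$s{\left(F \right)} = -3 + \frac{1}{\sqrt{F}}$ ($s{\left(F \right)} = -3 + \frac{\sqrt{0 + F}}{F} = -3 + \frac{\sqrt{F}}{F} = -3 + \frac{1}{\sqrt{F}}$)
$A{\left(v,V \right)} = V^{3} - V$
$\left(A{\left(-124,s{\left(14 \right)} \right)} - \frac{22124}{-4211}\right) + n{\left(-142,-105 \right)} = \left(\left(\left(-3 + \frac{1}{\sqrt{14}}\right)^{3} - \left(-3 + \frac{1}{\sqrt{14}}\right)\right) - \frac{22124}{-4211}\right) - 176 = \left(\left(\left(-3 + \frac{\sqrt{14}}{14}\right)^{3} - \left(-3 + \frac{\sqrt{14}}{14}\right)\right) - - \frac{22124}{4211}\right) - 176 = \left(\left(\left(-3 + \frac{\sqrt{14}}{14}\right)^{3} + \left(3 - \frac{\sqrt{14}}{14}\right)\right) + \frac{22124}{4211}\right) - 176 = \left(\left(3 + \left(-3 + \frac{\sqrt{14}}{14}\right)^{3} - \frac{\sqrt{14}}{14}\right) + \frac{22124}{4211}\right) - 176 = \left(\frac{34757}{4211} + \left(-3 + \frac{\sqrt{14}}{14}\right)^{3} - \frac{\sqrt{14}}{14}\right) - 176 = - \frac{706379}{4211} + \left(-3 + \frac{\sqrt{14}}{14}\right)^{3} - \frac{\sqrt{14}}{14}$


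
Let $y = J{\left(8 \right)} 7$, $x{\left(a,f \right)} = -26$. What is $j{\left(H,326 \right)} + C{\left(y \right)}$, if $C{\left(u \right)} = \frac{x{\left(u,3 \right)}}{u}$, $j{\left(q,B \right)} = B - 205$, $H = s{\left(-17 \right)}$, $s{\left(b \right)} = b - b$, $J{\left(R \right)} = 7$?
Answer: $\frac{5903}{49} \approx 120.47$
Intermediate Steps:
$s{\left(b \right)} = 0$
$H = 0$
$y = 49$ ($y = 7 \cdot 7 = 49$)
$j{\left(q,B \right)} = -205 + B$
$C{\left(u \right)} = - \frac{26}{u}$
$j{\left(H,326 \right)} + C{\left(y \right)} = \left(-205 + 326\right) - \frac{26}{49} = 121 - \frac{26}{49} = \frac{5903}{49}$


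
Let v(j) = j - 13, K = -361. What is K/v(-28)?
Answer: 361/41 ≈ 8.8049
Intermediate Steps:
v(j) = -13 + j
K/v(-28) = -361/(-13 - 28) = -361/(-41) = -361*(-1/41) = 361/41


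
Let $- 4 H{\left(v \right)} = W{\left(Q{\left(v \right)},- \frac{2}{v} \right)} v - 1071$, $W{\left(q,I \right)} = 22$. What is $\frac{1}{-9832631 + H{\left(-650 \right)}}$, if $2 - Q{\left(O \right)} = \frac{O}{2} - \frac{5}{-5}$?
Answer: $- \frac{4}{39315153} \approx -1.0174 \cdot 10^{-7}$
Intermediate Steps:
$Q{\left(O \right)} = 1 - \frac{O}{2}$ ($Q{\left(O \right)} = 2 - \left(\frac{O}{2} - \frac{5}{-5}\right) = 2 - \left(O \frac{1}{2} - -1\right) = 2 - \left(\frac{O}{2} + 1\right) = 2 - \left(1 + \frac{O}{2}\right) = 1 - \frac{O}{2}$)
$H{\left(v \right)} = \frac{1071}{4} - \frac{11 v}{2}$ ($H{\left(v \right)} = - \frac{22 v - 1071}{4} = - \frac{-1071 + 22 v}{4} = \frac{1071}{4} - \frac{11 v}{2}$)
$\frac{1}{-9832631 + H{\left(-650 \right)}} = \frac{1}{-9832631 + \left(\frac{1071}{4} - -3575\right)} = \frac{1}{-9832631 + \left(\frac{1071}{4} + 3575\right)} = \frac{1}{-9832631 + \frac{15371}{4}} = \frac{1}{- \frac{39315153}{4}} = - \frac{4}{39315153}$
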